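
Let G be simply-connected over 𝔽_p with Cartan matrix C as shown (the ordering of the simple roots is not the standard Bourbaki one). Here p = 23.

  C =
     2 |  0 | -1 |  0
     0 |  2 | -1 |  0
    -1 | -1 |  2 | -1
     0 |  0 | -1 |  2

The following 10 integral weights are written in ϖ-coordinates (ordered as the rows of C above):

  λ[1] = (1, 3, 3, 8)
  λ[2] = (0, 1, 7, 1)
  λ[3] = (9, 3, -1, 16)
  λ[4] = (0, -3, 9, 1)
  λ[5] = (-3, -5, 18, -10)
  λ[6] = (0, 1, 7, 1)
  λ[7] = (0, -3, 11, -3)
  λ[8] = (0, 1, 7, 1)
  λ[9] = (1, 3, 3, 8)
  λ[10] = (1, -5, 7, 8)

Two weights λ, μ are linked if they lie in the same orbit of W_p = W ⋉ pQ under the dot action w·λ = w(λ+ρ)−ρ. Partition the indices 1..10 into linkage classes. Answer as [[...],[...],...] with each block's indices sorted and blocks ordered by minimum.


C ↔ D_4 under row/col permutation; |W(D_4)| = 192.

W_23-reps of the 10 weights in Ā_23 (same 4-coord order as C):

  1: (2, 4, 4, 9)
  2: (1, 2, 8, 2)
  3: (2, 4, 4, 9)
  4: (1, 2, 8, 2)
  5: (2, 4, 4, 9)
  6: (1, 2, 8, 2)
  7: (1, 2, 8, 2)
  8: (1, 2, 8, 2)
  9: (2, 4, 4, 9)
  10: (2, 4, 4, 9)

These 10 weights hit 2 W_23-dot-orbits; sizes (5, 5):

[[1, 3, 5, 9, 10], [2, 4, 6, 7, 8]]


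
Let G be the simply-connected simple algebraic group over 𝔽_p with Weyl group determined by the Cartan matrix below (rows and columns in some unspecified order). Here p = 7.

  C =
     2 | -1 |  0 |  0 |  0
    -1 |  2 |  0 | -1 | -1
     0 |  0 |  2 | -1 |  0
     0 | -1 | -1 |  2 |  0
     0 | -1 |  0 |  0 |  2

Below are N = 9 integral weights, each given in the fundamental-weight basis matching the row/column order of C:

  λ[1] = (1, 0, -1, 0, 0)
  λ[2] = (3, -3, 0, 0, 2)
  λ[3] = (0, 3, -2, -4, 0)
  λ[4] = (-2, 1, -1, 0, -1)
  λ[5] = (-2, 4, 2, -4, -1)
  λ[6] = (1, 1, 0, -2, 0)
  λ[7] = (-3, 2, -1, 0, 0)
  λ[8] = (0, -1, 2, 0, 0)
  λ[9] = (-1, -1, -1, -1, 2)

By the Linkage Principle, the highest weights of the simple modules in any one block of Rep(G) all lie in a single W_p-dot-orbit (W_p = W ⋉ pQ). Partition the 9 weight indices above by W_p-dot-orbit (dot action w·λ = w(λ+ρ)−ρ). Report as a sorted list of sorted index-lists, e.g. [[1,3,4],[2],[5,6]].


D_5 Cartan matrix, 5 simple roots permuted; ρ=(1,1,1,1,1).

λ_j+ρ reflected into Ā_7 (⟨·,θ^∨⟩≤7); 5-tuples as given:

  [1] (2, 1, 0, 1, 1) · [2] (2, 1, 0, 1, 1) · [3] (1, 0, 3, 1, 1) · [4] (1, 1, 0, 1, 0) · [5] (1, 1, 0, 1, 0) · [6] (2, 1, 0, 1, 1) · [7] (2, 1, 0, 1, 1) · [8] (1, 0, 3, 1, 1) · [9] (0, 0, 0, 0, 3)

These 9 weights hit 4 W_7-dot-orbits; sizes (4, 2, 2, 1):

[[1, 2, 6, 7], [3, 8], [4, 5], [9]]


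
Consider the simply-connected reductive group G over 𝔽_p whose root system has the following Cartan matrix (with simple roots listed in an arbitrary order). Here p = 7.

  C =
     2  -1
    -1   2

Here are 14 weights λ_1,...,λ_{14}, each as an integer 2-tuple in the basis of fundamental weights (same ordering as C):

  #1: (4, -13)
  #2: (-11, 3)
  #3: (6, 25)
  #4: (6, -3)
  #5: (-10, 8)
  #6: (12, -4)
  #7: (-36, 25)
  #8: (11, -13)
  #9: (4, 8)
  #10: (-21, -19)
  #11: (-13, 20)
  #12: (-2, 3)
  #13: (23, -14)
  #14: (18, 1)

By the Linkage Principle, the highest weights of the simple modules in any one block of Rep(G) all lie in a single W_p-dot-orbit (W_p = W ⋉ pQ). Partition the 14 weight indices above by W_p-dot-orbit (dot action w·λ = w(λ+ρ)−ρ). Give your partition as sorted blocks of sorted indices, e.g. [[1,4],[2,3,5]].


Dynkin diagram of C (from the 2 off-diagonal −1 entries): A_2.

Ā_7 reps of the 14 weights (A_2, coords as presented):

  1: (2, 0)
  2: (1, 3)
  3: (2, 0)
  4: (5, 2)
  5: (5, 2)
  6: (1, 3)
  7: (2, 0)
  8: (5, 2)
  9: (2, 0)
  10: (1, 3)
  11: (5, 2)
  12: (1, 3)
  13: (1, 3)
  14: (2, 0)

Linkage partition of the 14 weights (3 classes, p=7):

[[1, 3, 7, 9, 14], [2, 6, 10, 12, 13], [4, 5, 8, 11]]


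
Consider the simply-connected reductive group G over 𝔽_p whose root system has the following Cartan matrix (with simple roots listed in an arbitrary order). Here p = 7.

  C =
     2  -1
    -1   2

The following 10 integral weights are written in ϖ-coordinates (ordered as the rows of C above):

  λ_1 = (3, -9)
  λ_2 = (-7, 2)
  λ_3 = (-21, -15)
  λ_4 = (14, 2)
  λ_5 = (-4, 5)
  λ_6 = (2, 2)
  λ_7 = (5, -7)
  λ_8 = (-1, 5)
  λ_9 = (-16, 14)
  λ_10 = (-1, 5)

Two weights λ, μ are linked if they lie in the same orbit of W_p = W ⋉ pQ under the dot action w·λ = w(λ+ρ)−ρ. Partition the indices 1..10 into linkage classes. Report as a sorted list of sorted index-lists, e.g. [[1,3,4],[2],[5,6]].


Dynkin diagram of C (from the 2 off-diagonal −1 entries): A_2.

Folding the 10 weights λ_j+ρ into Ā_7 (reps in the given 2-coord order):

  1: (3, 3) · 2: (3, 3) · 3: (0, 6) · 4: (3, 3) · 5: (3, 3) · 6: (3, 3) · 7: (0, 6) · 8: (0, 6) · 9: (0, 6) · 10: (0, 6)

The 10 indices split into 2 linkage classes (same alcove rep ⇔ same W_7-dot-orbit):

[[1, 2, 4, 5, 6], [3, 7, 8, 9, 10]]


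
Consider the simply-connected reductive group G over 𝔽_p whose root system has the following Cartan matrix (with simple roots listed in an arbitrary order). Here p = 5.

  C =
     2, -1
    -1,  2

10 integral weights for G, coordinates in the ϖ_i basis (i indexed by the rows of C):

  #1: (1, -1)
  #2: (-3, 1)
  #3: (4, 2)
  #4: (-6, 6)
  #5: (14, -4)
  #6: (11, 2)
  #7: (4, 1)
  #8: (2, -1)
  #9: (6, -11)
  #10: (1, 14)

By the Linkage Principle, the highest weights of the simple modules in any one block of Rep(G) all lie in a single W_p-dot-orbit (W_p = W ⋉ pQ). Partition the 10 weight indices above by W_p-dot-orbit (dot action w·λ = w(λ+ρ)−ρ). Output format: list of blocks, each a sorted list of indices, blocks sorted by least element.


A_2 Cartan matrix, 2 simple roots permuted; ρ=(1,1).

Folding the 10 weights λ_j+ρ into Ā_5 (reps in the given 2-coord order):

  λ_1+ρ ↦ (2, 0) · λ_2+ρ ↦ (2, 0) · λ_3+ρ ↦ (2, 0) · λ_4+ρ ↦ (3, 0) · λ_5+ρ ↦ (3, 0) · λ_6+ρ ↦ (3, 0) · λ_7+ρ ↦ (3, 0) · λ_8+ρ ↦ (3, 0) · λ_9+ρ ↦ (2, 0) · λ_10+ρ ↦ (2, 0)

Grouping the 10 weights by Ā_5-representative: 2 linkage classes.

[[1, 2, 3, 9, 10], [4, 5, 6, 7, 8]]


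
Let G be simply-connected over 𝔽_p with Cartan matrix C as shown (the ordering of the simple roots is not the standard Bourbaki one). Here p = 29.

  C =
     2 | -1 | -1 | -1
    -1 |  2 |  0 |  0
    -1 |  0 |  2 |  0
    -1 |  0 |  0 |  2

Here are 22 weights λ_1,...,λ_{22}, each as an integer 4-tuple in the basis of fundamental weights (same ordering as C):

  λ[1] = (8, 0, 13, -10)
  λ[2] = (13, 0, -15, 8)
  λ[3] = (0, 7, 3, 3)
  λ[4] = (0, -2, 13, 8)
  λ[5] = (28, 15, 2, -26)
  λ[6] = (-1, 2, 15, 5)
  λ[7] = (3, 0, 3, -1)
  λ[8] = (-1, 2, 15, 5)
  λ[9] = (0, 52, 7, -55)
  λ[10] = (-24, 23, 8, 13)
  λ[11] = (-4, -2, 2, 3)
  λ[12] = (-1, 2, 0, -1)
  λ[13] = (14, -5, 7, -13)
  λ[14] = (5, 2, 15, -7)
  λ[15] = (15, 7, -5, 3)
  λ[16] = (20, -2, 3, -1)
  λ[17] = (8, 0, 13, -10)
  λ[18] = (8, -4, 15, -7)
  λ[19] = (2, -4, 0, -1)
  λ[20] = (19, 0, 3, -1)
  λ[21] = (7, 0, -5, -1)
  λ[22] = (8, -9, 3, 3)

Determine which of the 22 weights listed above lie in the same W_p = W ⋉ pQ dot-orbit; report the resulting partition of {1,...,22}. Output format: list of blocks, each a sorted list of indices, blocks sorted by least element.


Cartan matrix: type D_4 (|W|=192); un-permuting the 4 rows.

Ā_29 reps of the 22 weights (D_4, coords as presented):

  1: (0, 1, 14, 9);  2: (0, 1, 14, 9);  3: (1, 8, 4, 4);  4: (0, 1, 14, 9);  5: (0, 3, 16, 6);  6: (0, 3, 16, 6);  7: (4, 1, 4, 0);  8: (0, 3, 16, 6);  9: (4, 1, 4, 0);  10: (0, 1, 14, 9);  11: (0, 3, 1, 0);  12: (0, 3, 1, 0);  13: (1, 3, 7, 11);  14: (0, 3, 16, 6);  15: (1, 8, 4, 4);  16: (4, 1, 4, 0);  17: (0, 1, 14, 9);  18: (0, 3, 16, 6);  19: (0, 3, 1, 0);  20: (4, 1, 4, 0);  21: (4, 1, 4, 0);  22: (1, 8, 4, 4)

These 22 weights hit 6 W_29-dot-orbits; sizes (5, 3, 5, 5, 3, 1):

[[1, 2, 4, 10, 17], [3, 15, 22], [5, 6, 8, 14, 18], [7, 9, 16, 20, 21], [11, 12, 19], [13]]


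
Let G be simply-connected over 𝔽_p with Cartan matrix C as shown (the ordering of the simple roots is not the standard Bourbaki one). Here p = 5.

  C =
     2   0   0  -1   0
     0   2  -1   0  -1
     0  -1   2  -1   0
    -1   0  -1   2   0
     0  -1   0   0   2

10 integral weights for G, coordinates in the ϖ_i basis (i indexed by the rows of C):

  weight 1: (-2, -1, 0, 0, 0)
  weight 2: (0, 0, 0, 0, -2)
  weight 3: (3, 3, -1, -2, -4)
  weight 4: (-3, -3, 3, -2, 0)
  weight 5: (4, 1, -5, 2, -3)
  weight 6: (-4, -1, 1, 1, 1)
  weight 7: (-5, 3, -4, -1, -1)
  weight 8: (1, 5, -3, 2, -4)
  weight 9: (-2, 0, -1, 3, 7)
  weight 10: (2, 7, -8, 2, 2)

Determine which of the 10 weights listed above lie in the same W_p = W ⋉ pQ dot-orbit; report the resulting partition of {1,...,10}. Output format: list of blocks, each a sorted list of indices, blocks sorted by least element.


Dynkin diagram of C (from the 8 off-diagonal −1 entries): A_5.

Ā_5 reps of the 10 weights (A_5, coords as presented):

  λ_1+ρ ↦ (1, 0, 1, 0, 1);  λ_2+ρ ↦ (1, 0, 1, 1, 1);  λ_3+ρ ↦ (1, 0, 1, 0, 1);  λ_4+ρ ↦ (1, 0, 1, 1, 1);  λ_5+ρ ↦ (1, 0, 1, 0, 1);  λ_6+ρ ↦ (1, 0, 1, 1, 1);  λ_7+ρ ↦ (1, 0, 1, 0, 1);  λ_8+ρ ↦ (1, 0, 1, 1, 1);  λ_9+ρ ↦ (1, 0, 1, 0, 1);  λ_10+ρ ↦ (1, 0, 1, 1, 1)

These 10 weights hit 2 W_5-dot-orbits; sizes (5, 5):

[[1, 3, 5, 7, 9], [2, 4, 6, 8, 10]]


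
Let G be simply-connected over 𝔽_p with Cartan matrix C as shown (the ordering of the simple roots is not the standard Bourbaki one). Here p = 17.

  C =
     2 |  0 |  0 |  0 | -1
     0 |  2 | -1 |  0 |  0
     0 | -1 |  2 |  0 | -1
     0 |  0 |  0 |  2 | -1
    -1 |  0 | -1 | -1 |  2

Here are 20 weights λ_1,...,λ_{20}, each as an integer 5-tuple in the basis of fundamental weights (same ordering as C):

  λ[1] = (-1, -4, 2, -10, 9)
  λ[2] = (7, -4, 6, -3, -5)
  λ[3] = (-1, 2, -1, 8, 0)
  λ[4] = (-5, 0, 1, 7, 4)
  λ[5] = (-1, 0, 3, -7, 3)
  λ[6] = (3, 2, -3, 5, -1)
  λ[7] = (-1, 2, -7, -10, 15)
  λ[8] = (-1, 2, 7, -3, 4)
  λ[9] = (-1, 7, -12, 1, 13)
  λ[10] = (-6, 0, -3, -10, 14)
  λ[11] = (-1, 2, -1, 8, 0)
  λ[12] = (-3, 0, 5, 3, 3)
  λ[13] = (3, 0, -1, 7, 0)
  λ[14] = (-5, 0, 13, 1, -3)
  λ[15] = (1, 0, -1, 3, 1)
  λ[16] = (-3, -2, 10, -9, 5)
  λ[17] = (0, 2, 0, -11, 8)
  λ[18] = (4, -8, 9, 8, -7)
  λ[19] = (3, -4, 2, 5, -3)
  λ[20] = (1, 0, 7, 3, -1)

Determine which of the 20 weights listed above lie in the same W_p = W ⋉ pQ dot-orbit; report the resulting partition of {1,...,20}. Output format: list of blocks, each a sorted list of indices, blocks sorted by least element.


Root system D_5: the 5×5 matrix C matches after relabeling.

λ_j+ρ reflected into Ā_17 (⟨·,θ^∨⟩≤17); 5-tuples as given:

  λ_1 → (0, 3, 0, 9, 1) · λ_2 → (2, 1, 2, 4, 0) · λ_3 → (0, 3, 0, 9, 1) · λ_4 → (4, 1, 0, 8, 1) · λ_5 → (2, 1, 2, 4, 0) · λ_6 → (2, 1, 0, 4, 2) · λ_7 → (0, 3, 0, 9, 1) · λ_8 → (0, 1, 2, 2, 1) · λ_9 → (0, 1, 2, 2, 1) · λ_10 → (4, 1, 0, 8, 1) · λ_11 → (0, 3, 0, 9, 1) · λ_12 → (2, 1, 0, 4, 2) · λ_13 → (4, 1, 0, 8, 1) · λ_14 → (2, 1, 2, 4, 0) · λ_15 → (2, 1, 0, 4, 2) · λ_16 → (2, 1, 0, 4, 2) · λ_17 → (0, 3, 0, 9, 1) · λ_18 → (1, 4, 2, 3, 2) · λ_19 → (2, 1, 2, 4, 0) · λ_20 → (2, 1, 2, 4, 0)

6 distinct reps among the 20 weights ⇒ 6 W_17-linkage classes:

[[1, 3, 7, 11, 17], [2, 5, 14, 19, 20], [4, 10, 13], [6, 12, 15, 16], [8, 9], [18]]


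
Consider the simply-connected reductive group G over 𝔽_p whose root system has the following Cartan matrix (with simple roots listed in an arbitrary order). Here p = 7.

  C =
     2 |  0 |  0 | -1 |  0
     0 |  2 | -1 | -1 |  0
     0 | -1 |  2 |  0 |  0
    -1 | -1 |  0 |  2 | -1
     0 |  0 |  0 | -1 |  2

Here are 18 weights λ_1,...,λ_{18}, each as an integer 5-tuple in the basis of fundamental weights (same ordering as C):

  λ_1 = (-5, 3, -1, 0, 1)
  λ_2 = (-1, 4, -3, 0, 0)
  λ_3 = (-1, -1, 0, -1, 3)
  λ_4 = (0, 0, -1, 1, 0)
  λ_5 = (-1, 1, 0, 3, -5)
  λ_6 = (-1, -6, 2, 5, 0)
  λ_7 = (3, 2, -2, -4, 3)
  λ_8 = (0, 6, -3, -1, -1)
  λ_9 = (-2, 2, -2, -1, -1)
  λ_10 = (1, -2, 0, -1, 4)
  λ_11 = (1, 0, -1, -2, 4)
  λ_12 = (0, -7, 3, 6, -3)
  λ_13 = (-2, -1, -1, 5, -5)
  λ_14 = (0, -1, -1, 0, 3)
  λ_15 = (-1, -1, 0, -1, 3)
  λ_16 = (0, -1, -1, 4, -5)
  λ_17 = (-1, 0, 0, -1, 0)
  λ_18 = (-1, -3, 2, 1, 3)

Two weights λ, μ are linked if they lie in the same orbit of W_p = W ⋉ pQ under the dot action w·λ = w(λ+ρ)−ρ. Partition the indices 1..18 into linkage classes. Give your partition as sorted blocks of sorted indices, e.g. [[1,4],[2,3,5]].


Root system D_5: the 5×5 matrix C matches after relabeling.

Each λ_j+ρ reduced to Ā_7; 5-tuples below use C's row order:

  [1] (1, 0, 0, 2, 1)
  [2] (0, 1, 1, 0, 1)
  [3] (0, 0, 1, 0, 4)
  [4] (1, 0, 0, 2, 1)
  [5] (0, 0, 1, 0, 4)
  [6] (0, 1, 1, 0, 1)
  [7] (1, 0, 0, 2, 1)
  [8] (0, 0, 1, 0, 1)
  [9] (0, 1, 1, 0, 1)
  [10] (1, 0, 0, 1, 4)
  [11] (1, 0, 0, 1, 4)
  [12] (0, 1, 1, 0, 1)
  [13] (1, 0, 0, 1, 4)
  [14] (1, 0, 0, 1, 4)
  [15] (0, 0, 1, 0, 4)
  [16] (1, 0, 0, 1, 4)
  [17] (0, 1, 1, 0, 1)
  [18] (0, 0, 1, 0, 4)

Partition of {1..18} into 5 W_7-dot-orbits:

[[1, 4, 7], [2, 6, 9, 12, 17], [3, 5, 15, 18], [8], [10, 11, 13, 14, 16]]


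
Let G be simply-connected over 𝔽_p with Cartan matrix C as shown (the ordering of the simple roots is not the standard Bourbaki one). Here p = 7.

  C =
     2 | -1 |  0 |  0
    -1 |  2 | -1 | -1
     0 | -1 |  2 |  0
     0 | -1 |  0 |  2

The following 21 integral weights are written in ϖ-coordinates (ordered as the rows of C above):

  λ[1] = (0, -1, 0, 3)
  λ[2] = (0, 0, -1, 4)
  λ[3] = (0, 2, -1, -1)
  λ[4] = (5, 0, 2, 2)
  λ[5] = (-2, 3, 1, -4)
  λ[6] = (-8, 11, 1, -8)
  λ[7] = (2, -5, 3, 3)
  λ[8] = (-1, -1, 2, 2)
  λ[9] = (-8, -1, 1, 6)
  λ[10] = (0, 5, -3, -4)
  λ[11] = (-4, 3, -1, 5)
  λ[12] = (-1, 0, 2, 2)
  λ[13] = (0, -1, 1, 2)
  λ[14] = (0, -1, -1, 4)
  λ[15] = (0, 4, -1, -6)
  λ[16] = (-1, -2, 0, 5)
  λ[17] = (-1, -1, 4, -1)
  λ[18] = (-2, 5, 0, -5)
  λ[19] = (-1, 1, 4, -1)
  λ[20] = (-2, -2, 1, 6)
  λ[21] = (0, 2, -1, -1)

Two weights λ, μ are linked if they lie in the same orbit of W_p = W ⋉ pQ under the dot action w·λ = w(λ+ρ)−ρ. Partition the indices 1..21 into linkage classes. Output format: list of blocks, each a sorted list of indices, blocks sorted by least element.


Cartan matrix: type D_4 (|W|=192); un-permuting the 4 rows.

λ_j+ρ reflected into Ā_7 (⟨·,θ^∨⟩≤7); 4-tuples as given:

  [1] (1, 0, 1, 4);  [2] (1, 0, 0, 5);  [3] (1, 3, 0, 0);  [4] (0, 0, 3, 3);  [5] (1, 0, 2, 3);  [6] (0, 0, 5, 0);  [7] (1, 3, 0, 0);  [8] (0, 0, 3, 3);  [9] (0, 0, 5, 0);  [10] (1, 0, 2, 3);  [11] (0, 0, 3, 3);  [12] (0, 0, 3, 3);  [13] (1, 0, 2, 3);  [14] (1, 0, 0, 5);  [15] (1, 0, 0, 5);  [16] (1, 0, 0, 5);  [17] (0, 0, 5, 0);  [18] (1, 0, 1, 4);  [19] (0, 0, 5, 0);  [20] (1, 0, 0, 5);  [21] (1, 3, 0, 0)

The 21 indices split into 6 linkage classes (same alcove rep ⇔ same W_7-dot-orbit):

[[1, 18], [2, 14, 15, 16, 20], [3, 7, 21], [4, 8, 11, 12], [5, 10, 13], [6, 9, 17, 19]]


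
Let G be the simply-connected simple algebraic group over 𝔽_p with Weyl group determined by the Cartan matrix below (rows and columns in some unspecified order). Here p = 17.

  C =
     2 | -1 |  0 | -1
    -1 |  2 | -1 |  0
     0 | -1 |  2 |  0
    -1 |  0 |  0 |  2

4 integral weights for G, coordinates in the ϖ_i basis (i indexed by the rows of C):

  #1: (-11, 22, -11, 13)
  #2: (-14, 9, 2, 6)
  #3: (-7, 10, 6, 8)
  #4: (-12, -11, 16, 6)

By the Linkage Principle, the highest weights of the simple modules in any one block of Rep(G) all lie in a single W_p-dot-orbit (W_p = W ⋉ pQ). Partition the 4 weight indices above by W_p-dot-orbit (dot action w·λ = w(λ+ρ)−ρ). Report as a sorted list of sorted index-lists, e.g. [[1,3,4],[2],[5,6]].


Type A_4, rank 4, |W|=120; reorder rows/cols to standard.

W_17-reps of the 4 weights in Ā_17 (same 4-coord order as C):

    λ_1 → (4, 3, 0, 6)
    λ_2 → (4, 3, 0, 6)
    λ_3 → (5, 5, 3, 1)
    λ_4 → (4, 3, 0, 6)

Partition of {1..4} into 2 W_17-dot-orbits:

[[1, 2, 4], [3]]


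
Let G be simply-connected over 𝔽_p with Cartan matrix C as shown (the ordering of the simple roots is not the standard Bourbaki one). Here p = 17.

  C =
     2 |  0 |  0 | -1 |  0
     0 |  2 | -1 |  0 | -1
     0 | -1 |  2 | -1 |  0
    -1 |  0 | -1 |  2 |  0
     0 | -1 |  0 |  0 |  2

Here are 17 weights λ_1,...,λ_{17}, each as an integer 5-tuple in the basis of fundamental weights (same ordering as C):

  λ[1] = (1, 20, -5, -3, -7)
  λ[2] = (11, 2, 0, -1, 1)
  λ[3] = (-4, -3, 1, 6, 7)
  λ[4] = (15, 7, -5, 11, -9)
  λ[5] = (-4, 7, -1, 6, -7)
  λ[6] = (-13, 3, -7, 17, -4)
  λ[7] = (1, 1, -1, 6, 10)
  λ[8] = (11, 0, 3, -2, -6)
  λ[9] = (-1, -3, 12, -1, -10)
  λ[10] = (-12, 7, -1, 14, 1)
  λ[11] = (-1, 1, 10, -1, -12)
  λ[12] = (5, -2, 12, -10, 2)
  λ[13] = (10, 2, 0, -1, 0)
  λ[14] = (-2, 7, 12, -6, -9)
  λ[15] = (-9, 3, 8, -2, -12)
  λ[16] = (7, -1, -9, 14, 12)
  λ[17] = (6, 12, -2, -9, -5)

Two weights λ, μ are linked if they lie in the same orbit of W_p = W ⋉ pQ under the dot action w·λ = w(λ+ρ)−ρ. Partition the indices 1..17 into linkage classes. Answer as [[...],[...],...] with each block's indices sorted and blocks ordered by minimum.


Root system A_5: the 5×5 matrix C matches after relabeling.

Ā_17 reps of the 17 weights (A_5, coords as presented):

    λ_1 → (0, 9, 2, 0, 2)
    λ_2 → (11, 3, 1, 0, 1)
    λ_3 → (3, 2, 0, 4, 6)
    λ_4 → (1, 0, 7, 1, 4)
    λ_5 → (3, 2, 0, 4, 6)
    λ_6 → (11, 3, 1, 0, 1)
    λ_7 → (3, 2, 0, 4, 6)
    λ_8 → (11, 3, 1, 0, 1)
    λ_9 → (0, 9, 2, 0, 2)
    λ_10 → (3, 2, 0, 4, 6)
    λ_11 → (0, 9, 2, 0, 2)
    λ_12 → (3, 1, 3, 6, 2)
    λ_13 → (11, 3, 1, 0, 1)
    λ_14 → (1, 0, 7, 1, 4)
    λ_15 → (1, 0, 7, 1, 4)
    λ_16 → (3, 2, 0, 4, 6)
    λ_17 → (1, 0, 7, 1, 4)

5 distinct reps among the 17 weights ⇒ 5 W_17-linkage classes:

[[1, 9, 11], [2, 6, 8, 13], [3, 5, 7, 10, 16], [4, 14, 15, 17], [12]]


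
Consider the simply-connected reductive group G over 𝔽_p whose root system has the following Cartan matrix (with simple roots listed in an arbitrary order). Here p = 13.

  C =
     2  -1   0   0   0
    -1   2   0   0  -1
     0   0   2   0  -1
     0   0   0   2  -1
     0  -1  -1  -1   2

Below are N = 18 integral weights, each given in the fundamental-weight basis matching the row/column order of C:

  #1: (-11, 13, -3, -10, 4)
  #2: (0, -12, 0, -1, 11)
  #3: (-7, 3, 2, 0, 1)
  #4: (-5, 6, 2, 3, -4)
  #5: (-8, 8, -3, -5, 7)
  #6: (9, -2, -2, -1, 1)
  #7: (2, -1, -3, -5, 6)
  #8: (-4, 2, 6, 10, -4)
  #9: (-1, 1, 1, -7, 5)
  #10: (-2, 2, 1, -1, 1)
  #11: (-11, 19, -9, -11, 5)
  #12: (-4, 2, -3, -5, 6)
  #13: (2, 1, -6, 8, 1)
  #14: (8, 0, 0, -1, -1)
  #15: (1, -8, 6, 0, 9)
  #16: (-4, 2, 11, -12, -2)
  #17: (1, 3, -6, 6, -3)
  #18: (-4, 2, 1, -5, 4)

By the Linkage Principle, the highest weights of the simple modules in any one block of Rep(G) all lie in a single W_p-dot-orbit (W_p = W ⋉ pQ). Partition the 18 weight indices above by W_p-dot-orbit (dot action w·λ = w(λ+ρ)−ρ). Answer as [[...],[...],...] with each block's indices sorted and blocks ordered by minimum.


D_5 Cartan matrix, 5 simple roots permuted; ρ=(1,1,1,1,1).

W_13-reps of the 18 weights in Ā_13 (same 5-coord order as C):

  1: (4, 0, 0, 1, 3);  2: (9, 1, 1, 0, 0);  3: (4, 2, 3, 1, 0);  4: (4, 0, 0, 1, 3);  5: (1, 2, 2, 0, 2);  6: (9, 1, 1, 0, 0);  7: (3, 0, 2, 4, 1);  8: (0, 2, 2, 6, 0);  9: (0, 2, 2, 6, 0);  10: (1, 2, 2, 0, 2);  11: (3, 0, 2, 4, 1);  12: (3, 0, 2, 4, 1);  13: (0, 2, 2, 6, 0);  14: (9, 1, 1, 0, 0);  15: (3, 0, 2, 4, 1);  16: (9, 1, 1, 0, 0);  17: (1, 2, 2, 0, 2);  18: (3, 0, 2, 4, 1)

Partition of {1..18} into 6 W_13-dot-orbits:

[[1, 4], [2, 6, 14, 16], [3], [5, 10, 17], [7, 11, 12, 15, 18], [8, 9, 13]]


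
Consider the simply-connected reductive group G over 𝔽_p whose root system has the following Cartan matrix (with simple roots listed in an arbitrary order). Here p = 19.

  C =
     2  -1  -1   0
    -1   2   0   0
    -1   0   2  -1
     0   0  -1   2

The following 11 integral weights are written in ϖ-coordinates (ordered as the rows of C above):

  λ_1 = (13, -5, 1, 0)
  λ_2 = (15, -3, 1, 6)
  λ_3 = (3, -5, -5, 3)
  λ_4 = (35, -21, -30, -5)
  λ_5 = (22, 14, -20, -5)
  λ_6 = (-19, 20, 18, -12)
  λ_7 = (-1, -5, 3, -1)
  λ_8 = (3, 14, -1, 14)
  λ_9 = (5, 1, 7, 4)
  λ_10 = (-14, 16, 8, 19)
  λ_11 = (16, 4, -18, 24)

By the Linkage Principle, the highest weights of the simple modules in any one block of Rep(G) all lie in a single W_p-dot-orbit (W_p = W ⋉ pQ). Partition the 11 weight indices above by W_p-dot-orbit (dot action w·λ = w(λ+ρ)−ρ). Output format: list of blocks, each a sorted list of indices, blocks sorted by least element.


Type A_4, rank 4, |W|=120; reorder rows/cols to standard.

Ā_19 reps of the 11 weights (A_4, coords as presented):

  1: (10, 4, 2, 1)
  2: (10, 4, 2, 1)
  3: (4, 0, 0, 0)
  4: (10, 4, 2, 1)
  5: (4, 0, 0, 0)
  6: (8, 0, 8, 2)
  7: (4, 0, 0, 0)
  8: (4, 0, 0, 0)
  9: (6, 0, 8, 3)
  10: (1, 9, 3, 2)
  11: (6, 0, 8, 3)

Grouping the 11 weights by Ā_19-representative: 5 linkage classes.

[[1, 2, 4], [3, 5, 7, 8], [6], [9, 11], [10]]


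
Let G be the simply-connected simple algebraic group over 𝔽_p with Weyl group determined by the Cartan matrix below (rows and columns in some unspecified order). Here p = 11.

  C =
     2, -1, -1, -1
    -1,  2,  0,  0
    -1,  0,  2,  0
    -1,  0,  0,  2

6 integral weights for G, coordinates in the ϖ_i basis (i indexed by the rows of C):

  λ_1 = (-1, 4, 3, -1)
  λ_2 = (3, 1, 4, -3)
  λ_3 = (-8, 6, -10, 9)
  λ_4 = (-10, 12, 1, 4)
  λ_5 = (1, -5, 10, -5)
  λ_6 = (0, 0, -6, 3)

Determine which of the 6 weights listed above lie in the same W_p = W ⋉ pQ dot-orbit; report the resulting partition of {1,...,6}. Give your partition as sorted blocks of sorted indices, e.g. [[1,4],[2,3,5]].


Cartan matrix: type D_4 (|W|=192); un-permuting the 4 rows.

Folding the 6 weights λ_j+ρ into Ā_11 (reps in the given 4-coord order):

  [1] (0, 5, 4, 0) · [2] (0, 2, 5, 2) · [3] (1, 3, 1, 0) · [4] (0, 2, 5, 2) · [5] (0, 2, 5, 2) · [6] (1, 3, 1, 0)

These 6 weights hit 3 W_11-dot-orbits; sizes (1, 3, 2):

[[1], [2, 4, 5], [3, 6]]


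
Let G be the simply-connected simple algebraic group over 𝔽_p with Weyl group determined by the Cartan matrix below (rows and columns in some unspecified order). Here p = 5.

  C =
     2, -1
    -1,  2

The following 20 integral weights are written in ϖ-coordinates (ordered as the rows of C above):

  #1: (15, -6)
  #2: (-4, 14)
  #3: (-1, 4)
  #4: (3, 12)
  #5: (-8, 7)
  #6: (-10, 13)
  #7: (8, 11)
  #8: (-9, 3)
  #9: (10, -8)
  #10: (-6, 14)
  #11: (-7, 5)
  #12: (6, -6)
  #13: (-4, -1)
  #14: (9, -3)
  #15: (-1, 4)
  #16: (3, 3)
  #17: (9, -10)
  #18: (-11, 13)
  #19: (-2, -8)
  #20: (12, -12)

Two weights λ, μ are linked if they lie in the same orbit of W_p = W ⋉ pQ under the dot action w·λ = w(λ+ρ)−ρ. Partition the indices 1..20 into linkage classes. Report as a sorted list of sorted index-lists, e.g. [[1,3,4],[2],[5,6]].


Dynkin diagram of C (from the 2 off-diagonal −1 entries): A_2.

Each λ_j+ρ reduced to Ā_5; 2-tuples below use C's row order:

  λ_1+ρ ↦ (4, 1);  λ_2+ρ ↦ (0, 3);  λ_3+ρ ↦ (0, 5);  λ_4+ρ ↦ (2, 2);  λ_5+ρ ↦ (2, 2);  λ_6+ρ ↦ (4, 0);  λ_7+ρ ↦ (1, 1);  λ_8+ρ ↦ (1, 1);  λ_9+ρ ↦ (1, 1);  λ_10+ρ ↦ (0, 5);  λ_11+ρ ↦ (4, 1);  λ_12+ρ ↦ (0, 3);  λ_13+ρ ↦ (0, 3);  λ_14+ρ ↦ (0, 3);  λ_15+ρ ↦ (0, 5);  λ_16+ρ ↦ (1, 1);  λ_17+ρ ↦ (4, 0);  λ_18+ρ ↦ (4, 1);  λ_19+ρ ↦ (2, 2);  λ_20+ρ ↦ (2, 2)

These 20 weights hit 6 W_5-dot-orbits; sizes (3, 4, 3, 4, 2, 4):

[[1, 11, 18], [2, 12, 13, 14], [3, 10, 15], [4, 5, 19, 20], [6, 17], [7, 8, 9, 16]]


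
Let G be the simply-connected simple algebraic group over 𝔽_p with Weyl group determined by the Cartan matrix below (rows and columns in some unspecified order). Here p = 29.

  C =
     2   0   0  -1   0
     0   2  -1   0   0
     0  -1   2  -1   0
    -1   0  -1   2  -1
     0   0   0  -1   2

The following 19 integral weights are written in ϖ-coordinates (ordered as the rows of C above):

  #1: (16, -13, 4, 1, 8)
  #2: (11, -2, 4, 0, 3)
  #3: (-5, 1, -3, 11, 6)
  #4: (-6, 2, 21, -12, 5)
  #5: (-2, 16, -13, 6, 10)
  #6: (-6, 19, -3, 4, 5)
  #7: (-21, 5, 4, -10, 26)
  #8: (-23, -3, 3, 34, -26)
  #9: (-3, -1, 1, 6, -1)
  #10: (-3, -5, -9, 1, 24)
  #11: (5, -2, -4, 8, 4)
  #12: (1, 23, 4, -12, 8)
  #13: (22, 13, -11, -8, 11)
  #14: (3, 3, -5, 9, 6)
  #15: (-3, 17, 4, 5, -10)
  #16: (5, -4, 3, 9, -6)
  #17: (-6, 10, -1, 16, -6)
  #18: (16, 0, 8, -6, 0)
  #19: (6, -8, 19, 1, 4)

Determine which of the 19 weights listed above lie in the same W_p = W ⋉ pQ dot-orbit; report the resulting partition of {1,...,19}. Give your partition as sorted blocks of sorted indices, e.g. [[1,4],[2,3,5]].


C ↔ D_5 under row/col permutation; |W(D_5)| = 1920.

W_29-reps of the 19 weights in Ā_29 (same 5-coord order as C):

  λ_1+ρ ↦ (12, 1, 4, 1, 4);  λ_2+ρ ↦ (12, 1, 4, 1, 4);  λ_3+ρ ↦ (4, 0, 2, 6, 7);  λ_4+ρ ↦ (6, 3, 1, 5, 5);  λ_5+ρ ↦ (5, 5, 6, 1, 5);  λ_6+ρ ↦ (3, 18, 0, 2, 4);  λ_7+ρ ↦ (3, 18, 0, 2, 4);  λ_8+ρ ↦ (4, 0, 2, 6, 7);  λ_9+ρ ↦ (2, 0, 2, 5, 0);  λ_10+ρ ↦ (4, 0, 2, 6, 7);  λ_11+ρ ↦ (6, 3, 1, 5, 5);  λ_12+ρ ↦ (3, 18, 0, 2, 4);  λ_13+ρ ↦ (6, 3, 1, 5, 5);  λ_14+ρ ↦ (4, 0, 2, 6, 7);  λ_15+ρ ↦ (3, 18, 0, 2, 4);  λ_16+ρ ↦ (6, 3, 1, 5, 5);  λ_17+ρ ↦ (5, 5, 6, 1, 5);  λ_18+ρ ↦ (12, 1, 4, 1, 4);  λ_19+ρ ↦ (2, 0, 2, 5, 0)

Grouping the 19 weights by Ā_29-representative: 6 linkage classes.

[[1, 2, 18], [3, 8, 10, 14], [4, 11, 13, 16], [5, 17], [6, 7, 12, 15], [9, 19]]


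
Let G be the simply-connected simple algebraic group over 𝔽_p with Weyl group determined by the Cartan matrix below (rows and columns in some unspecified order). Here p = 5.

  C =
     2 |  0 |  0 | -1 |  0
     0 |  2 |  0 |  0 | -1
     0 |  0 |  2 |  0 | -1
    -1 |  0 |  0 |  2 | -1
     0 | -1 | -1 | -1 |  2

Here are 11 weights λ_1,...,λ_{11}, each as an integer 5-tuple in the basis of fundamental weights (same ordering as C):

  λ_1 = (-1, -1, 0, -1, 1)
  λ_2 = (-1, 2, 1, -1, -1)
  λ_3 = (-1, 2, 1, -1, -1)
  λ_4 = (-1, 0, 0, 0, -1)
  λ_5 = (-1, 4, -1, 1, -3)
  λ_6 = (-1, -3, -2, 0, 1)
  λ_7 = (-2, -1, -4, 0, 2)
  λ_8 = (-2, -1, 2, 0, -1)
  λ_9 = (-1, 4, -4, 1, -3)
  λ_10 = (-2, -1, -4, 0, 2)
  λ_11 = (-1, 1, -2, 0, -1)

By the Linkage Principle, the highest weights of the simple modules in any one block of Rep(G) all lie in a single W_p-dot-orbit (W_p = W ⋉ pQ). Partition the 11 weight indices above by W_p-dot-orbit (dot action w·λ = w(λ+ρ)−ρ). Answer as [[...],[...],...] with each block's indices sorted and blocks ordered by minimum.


Root system D_5: the 5×5 matrix C matches after relabeling.

W_5-reps of the 11 weights in Ā_5 (same 5-coord order as C):

  [1] (0, 0, 1, 0, 2);  [2] (0, 3, 2, 0, 0);  [3] (0, 3, 2, 0, 0);  [4] (0, 1, 1, 1, 0);  [5] (0, 3, 2, 0, 0);  [6] (0, 1, 0, 0, 1);  [7] (1, 0, 3, 0, 0);  [8] (1, 0, 3, 0, 0);  [9] (3, 0, 2, 0, 0);  [10] (1, 0, 3, 0, 0);  [11] (0, 1, 0, 0, 1)

Linkage partition of the 11 weights (6 classes, p=5):

[[1], [2, 3, 5], [4], [6, 11], [7, 8, 10], [9]]


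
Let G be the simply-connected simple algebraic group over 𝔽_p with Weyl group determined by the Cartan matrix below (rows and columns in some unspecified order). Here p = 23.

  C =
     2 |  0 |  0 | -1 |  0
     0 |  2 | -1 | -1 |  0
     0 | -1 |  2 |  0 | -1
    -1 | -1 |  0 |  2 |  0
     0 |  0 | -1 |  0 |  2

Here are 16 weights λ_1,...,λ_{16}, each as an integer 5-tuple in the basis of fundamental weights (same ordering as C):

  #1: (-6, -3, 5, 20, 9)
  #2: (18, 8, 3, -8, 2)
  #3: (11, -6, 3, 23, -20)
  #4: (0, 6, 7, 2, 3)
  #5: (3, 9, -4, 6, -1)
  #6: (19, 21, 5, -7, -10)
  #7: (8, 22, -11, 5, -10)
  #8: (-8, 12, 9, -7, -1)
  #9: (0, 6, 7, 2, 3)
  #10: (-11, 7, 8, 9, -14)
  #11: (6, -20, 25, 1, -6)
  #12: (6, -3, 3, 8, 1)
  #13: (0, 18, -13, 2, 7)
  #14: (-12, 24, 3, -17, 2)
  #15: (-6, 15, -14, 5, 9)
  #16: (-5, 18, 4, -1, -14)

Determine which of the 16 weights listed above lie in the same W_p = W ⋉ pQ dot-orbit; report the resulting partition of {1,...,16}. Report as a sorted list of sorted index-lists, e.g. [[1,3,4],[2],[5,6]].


Root system A_5: the 5×5 matrix C matches after relabeling.

Folding the 16 weights λ_j+ρ into Ā_23 (reps in the given 5-coord order):

  [1] (7, 2, 2, 7, 2);  [2] (7, 2, 2, 7, 2);  [3] (1, 7, 8, 3, 4);  [4] (1, 7, 8, 3, 4);  [5] (4, 7, 0, 7, 3);  [6] (5, 3, 10, 1, 3);  [7] (6, 4, 4, 0, 5);  [8] (6, 0, 10, 7, 0);  [9] (1, 7, 8, 3, 4);  [10] (6, 4, 4, 0, 5);  [11] (7, 2, 2, 7, 2);  [12] (7, 2, 2, 7, 2);  [13] (1, 7, 8, 3, 4);  [14] (7, 2, 2, 7, 2);  [15] (5, 3, 10, 1, 3);  [16] (1, 7, 8, 3, 4)

Grouping the 16 weights by Ā_23-representative: 6 linkage classes.

[[1, 2, 11, 12, 14], [3, 4, 9, 13, 16], [5], [6, 15], [7, 10], [8]]


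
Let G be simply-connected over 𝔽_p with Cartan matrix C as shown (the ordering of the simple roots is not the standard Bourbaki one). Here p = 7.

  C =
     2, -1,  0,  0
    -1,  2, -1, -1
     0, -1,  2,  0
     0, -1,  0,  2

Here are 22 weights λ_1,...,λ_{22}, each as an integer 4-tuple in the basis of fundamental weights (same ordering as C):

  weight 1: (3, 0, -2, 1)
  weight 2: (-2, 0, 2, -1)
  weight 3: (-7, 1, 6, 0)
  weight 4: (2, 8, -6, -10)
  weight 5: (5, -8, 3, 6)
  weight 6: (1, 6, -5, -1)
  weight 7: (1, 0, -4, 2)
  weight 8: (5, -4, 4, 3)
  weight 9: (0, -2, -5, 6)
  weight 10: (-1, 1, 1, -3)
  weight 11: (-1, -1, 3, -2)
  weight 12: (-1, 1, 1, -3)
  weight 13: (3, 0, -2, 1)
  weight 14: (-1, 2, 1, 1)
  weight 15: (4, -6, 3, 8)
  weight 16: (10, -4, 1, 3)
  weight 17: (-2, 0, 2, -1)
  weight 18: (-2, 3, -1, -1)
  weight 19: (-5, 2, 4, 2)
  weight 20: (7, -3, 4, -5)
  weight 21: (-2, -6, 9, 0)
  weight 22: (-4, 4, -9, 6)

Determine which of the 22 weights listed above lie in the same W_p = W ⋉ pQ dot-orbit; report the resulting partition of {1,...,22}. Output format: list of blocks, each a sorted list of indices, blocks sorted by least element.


D_4 Cartan matrix, 4 simple roots permuted; ρ=(1,1,1,1).

λ_j+ρ reflected into Ā_7 (⟨·,θ^∨⟩≤7); 4-tuples as given:

    λ_1 → (4, 0, 1, 2)
    λ_2 → (1, 0, 3, 0)
    λ_3 → (0, 2, 1, 1)
    λ_4 → (0, 0, 2, 2)
    λ_5 → (1, 0, 3, 0)
    λ_6 → (0, 0, 2, 2)
    λ_7 → (0, 2, 1, 1)
    λ_8 → (1, 1, 0, 1)
    λ_9 → (4, 0, 1, 2)
    λ_10 → (0, 0, 2, 2)
    λ_11 → (1, 0, 3, 0)
    λ_12 → (0, 0, 2, 2)
    λ_13 → (4, 0, 1, 2)
    λ_14 → (0, 0, 2, 2)
    λ_15 → (1, 1, 0, 1)
    λ_16 → (0, 2, 1, 1)
    λ_17 → (1, 0, 3, 0)
    λ_18 → (1, 3, 0, 0)
    λ_19 → (0, 2, 1, 1)
    λ_20 → (1, 1, 0, 1)
    λ_21 → (1, 1, 0, 1)
    λ_22 → (1, 1, 0, 1)

Grouping the 22 weights by Ā_7-representative: 6 linkage classes.

[[1, 9, 13], [2, 5, 11, 17], [3, 7, 16, 19], [4, 6, 10, 12, 14], [8, 15, 20, 21, 22], [18]]


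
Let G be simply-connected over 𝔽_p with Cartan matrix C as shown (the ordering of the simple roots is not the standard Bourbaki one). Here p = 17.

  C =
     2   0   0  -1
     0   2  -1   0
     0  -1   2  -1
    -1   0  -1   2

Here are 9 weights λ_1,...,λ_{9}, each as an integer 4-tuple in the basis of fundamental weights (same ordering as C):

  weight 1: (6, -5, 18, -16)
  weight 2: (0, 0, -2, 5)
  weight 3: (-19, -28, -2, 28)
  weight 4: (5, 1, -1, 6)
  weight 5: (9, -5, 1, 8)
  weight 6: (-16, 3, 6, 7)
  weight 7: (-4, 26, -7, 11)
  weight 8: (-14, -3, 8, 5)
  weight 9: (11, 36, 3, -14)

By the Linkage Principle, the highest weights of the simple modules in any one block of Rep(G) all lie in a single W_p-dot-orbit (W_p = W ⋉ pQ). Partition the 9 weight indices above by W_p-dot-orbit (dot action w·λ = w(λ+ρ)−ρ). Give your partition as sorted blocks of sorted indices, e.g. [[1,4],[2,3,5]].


Root system A_4: the 4×4 matrix C matches after relabeling.

Alcove-folded reps (p=17, 9 weights, presented ϖ-order):

  λ_1 → (6, 2, 0, 7);  λ_2 → (1, 0, 1, 5);  λ_3 → (1, 0, 1, 5);  λ_4 → (6, 2, 0, 7);  λ_5 → (6, 2, 0, 7);  λ_6 → (6, 2, 0, 7);  λ_7 → (3, 1, 4, 6);  λ_8 → (6, 2, 0, 7);  λ_9 → (3, 1, 4, 6)

Grouping the 9 weights by Ā_17-representative: 3 linkage classes.

[[1, 4, 5, 6, 8], [2, 3], [7, 9]]


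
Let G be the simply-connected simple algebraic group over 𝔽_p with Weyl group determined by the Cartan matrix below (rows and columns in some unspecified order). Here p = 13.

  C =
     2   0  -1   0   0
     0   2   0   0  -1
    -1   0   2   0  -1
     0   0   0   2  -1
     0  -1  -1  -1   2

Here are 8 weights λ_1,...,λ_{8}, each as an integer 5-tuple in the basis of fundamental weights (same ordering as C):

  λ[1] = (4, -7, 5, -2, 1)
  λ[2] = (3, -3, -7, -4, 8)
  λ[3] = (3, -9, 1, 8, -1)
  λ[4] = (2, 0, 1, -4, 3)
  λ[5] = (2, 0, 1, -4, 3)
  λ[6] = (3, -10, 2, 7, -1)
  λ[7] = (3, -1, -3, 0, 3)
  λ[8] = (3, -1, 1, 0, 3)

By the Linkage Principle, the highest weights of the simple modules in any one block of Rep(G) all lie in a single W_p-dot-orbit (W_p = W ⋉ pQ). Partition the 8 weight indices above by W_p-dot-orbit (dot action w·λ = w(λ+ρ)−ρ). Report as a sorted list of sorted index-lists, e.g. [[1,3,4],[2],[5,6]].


Dynkin diagram of C (from the 8 off-diagonal −1 entries): D_5.

Alcove-folded reps (p=13, 8 weights, presented ϖ-order):

  λ_1 → (5, 1, 0, 4, 1)
  λ_2 → (2, 0, 2, 1, 2)
  λ_3 → (2, 0, 2, 1, 2)
  λ_4 → (3, 1, 2, 3, 1)
  λ_5 → (3, 1, 2, 3, 1)
  λ_6 → (2, 0, 2, 1, 2)
  λ_7 → (2, 0, 2, 1, 2)
  λ_8 → (2, 0, 2, 1, 2)

Linkage partition of the 8 weights (3 classes, p=13):

[[1], [2, 3, 6, 7, 8], [4, 5]]


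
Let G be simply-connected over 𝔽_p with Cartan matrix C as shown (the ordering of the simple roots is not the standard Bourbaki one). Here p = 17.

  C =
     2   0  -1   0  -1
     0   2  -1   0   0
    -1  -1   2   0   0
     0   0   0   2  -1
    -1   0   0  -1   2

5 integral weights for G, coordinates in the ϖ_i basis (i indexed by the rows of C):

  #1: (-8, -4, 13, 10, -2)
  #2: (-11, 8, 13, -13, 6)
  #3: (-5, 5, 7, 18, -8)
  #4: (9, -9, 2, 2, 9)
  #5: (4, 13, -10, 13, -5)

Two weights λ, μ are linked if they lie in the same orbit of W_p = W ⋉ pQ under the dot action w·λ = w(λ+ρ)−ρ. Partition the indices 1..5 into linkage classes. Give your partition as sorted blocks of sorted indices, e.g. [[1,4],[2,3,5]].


A_5 Cartan matrix, 5 simple roots permuted; ρ=(1,1,1,1,1).

Each λ_j+ρ reduced to Ā_17; 5-tuples below use C's row order:

  λ_1 → (1, 3, 3, 3, 7)
  λ_2 → (4, 2, 1, 3, 4)
  λ_3 → (4, 2, 1, 3, 4)
  λ_4 → (4, 2, 1, 3, 4)
  λ_5 → (4, 2, 1, 3, 4)

Grouping the 5 weights by Ā_17-representative: 2 linkage classes.

[[1], [2, 3, 4, 5]]


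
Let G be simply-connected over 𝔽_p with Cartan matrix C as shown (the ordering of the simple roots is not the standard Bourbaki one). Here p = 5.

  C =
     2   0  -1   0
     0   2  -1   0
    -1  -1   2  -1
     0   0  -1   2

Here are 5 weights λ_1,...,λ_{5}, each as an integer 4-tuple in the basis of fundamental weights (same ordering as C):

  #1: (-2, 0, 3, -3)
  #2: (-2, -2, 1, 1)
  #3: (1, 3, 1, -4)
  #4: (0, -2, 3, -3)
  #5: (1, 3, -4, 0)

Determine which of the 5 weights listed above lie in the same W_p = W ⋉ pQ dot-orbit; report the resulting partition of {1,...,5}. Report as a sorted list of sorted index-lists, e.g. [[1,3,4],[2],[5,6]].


Cartan matrix: type D_4 (|W|=192); un-permuting the 4 rows.

W_5-reps of the 5 weights in Ā_5 (same 4-coord order as C):

  [1] (1, 1, 0, 2) · [2] (1, 1, 0, 2) · [3] (1, 1, 1, 0) · [4] (1, 1, 0, 2) · [5] (1, 1, 0, 2)

Linkage partition of the 5 weights (2 classes, p=5):

[[1, 2, 4, 5], [3]]


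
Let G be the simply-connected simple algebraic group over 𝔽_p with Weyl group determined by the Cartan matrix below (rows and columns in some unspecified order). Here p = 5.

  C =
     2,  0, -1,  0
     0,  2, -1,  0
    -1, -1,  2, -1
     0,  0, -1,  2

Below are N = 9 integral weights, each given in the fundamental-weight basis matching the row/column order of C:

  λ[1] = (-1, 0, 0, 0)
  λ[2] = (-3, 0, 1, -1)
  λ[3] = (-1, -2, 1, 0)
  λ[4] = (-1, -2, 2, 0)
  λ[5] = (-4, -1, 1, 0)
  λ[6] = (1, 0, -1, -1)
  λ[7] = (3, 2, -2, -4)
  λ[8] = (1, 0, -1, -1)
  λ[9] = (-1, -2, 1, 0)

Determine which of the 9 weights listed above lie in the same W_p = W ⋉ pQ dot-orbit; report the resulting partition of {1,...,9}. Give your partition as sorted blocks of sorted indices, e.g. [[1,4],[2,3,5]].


Type D_4, rank 4, |W|=192; reorder rows/cols to standard.

W_5-reps of the 9 weights in Ā_5 (same 4-coord order as C):

  λ_1 → (0, 1, 1, 1);  λ_2 → (2, 1, 0, 0);  λ_3 → (0, 1, 1, 1);  λ_4 → (0, 1, 1, 1);  λ_5 → (2, 1, 0, 0);  λ_6 → (2, 1, 0, 0);  λ_7 → (0, 1, 1, 1);  λ_8 → (2, 1, 0, 0);  λ_9 → (0, 1, 1, 1)

These 9 weights hit 2 W_5-dot-orbits; sizes (5, 4):

[[1, 3, 4, 7, 9], [2, 5, 6, 8]]


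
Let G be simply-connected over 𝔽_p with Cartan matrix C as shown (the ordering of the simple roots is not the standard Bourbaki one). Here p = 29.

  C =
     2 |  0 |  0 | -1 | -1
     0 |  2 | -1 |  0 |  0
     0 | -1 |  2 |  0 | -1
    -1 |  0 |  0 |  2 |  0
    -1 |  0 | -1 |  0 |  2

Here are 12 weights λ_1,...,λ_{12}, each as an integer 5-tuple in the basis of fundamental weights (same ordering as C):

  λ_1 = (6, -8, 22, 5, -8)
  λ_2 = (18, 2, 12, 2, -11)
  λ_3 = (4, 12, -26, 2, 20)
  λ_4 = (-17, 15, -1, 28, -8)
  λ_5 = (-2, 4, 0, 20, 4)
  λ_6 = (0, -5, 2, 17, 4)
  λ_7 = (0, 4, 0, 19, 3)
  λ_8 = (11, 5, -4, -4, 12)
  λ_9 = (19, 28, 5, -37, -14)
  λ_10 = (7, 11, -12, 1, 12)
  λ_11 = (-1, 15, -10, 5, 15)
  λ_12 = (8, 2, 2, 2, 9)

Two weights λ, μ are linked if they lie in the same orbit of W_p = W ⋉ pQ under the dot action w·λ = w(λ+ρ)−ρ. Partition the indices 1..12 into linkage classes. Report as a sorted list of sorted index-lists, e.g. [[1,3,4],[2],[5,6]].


Cartan matrix: type A_5 (|W|=720); un-permuting the 5 rows.

Ā_29 reps of the 12 weights (A_5, coords as presented):

    λ_1 → (0, 7, 9, 6, 7)
    λ_2 → (9, 3, 3, 3, 10)
    λ_3 → (1, 12, 9, 3, 4)
    λ_4 → (0, 7, 9, 6, 7)
    λ_5 → (1, 3, 1, 18, 4)
    λ_6 → (1, 3, 1, 18, 4)
    λ_7 → (1, 3, 1, 18, 4)
    λ_8 → (9, 3, 3, 3, 10)
    λ_9 → (0, 7, 9, 6, 7)
    λ_10 → (8, 1, 11, 2, 2)
    λ_11 → (0, 7, 9, 6, 7)
    λ_12 → (9, 3, 3, 3, 10)

5 distinct reps among the 12 weights ⇒ 5 W_29-linkage classes:

[[1, 4, 9, 11], [2, 8, 12], [3], [5, 6, 7], [10]]


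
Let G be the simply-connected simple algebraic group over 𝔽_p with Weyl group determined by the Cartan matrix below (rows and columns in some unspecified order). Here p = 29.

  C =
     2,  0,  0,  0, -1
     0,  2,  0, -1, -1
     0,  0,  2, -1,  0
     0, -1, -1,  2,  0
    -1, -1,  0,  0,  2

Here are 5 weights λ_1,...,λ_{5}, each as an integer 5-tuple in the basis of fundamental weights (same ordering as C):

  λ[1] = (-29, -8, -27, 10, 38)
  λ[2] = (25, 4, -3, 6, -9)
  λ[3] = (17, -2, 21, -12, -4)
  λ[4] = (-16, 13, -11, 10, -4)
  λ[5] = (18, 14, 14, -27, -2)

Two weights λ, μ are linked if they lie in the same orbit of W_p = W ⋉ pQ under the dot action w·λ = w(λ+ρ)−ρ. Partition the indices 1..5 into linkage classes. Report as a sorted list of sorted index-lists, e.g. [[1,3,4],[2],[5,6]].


Cartan matrix: type A_5 (|W|=720); un-permuting the 5 rows.

Each λ_j+ρ reduced to Ā_29; 5-tuples below use C's row order:

  1: (3, 1, 7, 3, 11);  2: (17, 3, 1, 2, 5);  3: (3, 1, 7, 3, 11);  4: (3, 1, 7, 3, 11);  5: (3, 1, 7, 3, 11)

Partition of {1..5} into 2 W_29-dot-orbits:

[[1, 3, 4, 5], [2]]


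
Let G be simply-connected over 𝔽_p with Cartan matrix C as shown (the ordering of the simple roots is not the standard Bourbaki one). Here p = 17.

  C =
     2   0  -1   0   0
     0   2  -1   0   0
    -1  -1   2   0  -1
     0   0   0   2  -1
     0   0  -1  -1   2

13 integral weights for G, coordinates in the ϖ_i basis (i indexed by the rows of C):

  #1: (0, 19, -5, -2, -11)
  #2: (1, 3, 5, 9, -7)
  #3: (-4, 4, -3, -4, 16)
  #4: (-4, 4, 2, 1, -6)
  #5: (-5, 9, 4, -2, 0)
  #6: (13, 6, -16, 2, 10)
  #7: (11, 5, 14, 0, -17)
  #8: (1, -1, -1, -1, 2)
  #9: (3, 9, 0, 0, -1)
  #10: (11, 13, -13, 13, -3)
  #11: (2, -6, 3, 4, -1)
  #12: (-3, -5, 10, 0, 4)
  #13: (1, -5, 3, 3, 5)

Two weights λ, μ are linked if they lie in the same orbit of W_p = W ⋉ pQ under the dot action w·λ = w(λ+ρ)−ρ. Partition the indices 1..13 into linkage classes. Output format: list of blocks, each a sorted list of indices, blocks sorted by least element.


Type D_5, rank 5, |W|=1920; reorder rows/cols to standard.

Each λ_j+ρ reduced to Ā_17; 5-tuples below use C's row order:

  λ_1 → (1, 8, 2, 1, 0) · λ_2 → (2, 4, 0, 4, 1) · λ_3 → (2, 0, 0, 0, 3) · λ_4 → (2, 0, 0, 0, 3) · λ_5 → (4, 10, 1, 1, 0) · λ_6 → (1, 8, 2, 1, 0) · λ_7 → (4, 10, 1, 1, 0) · λ_8 → (2, 0, 0, 0, 3) · λ_9 → (4, 10, 1, 1, 0) · λ_10 → (2, 0, 0, 0, 3) · λ_11 → (2, 4, 0, 4, 1) · λ_12 → (2, 4, 0, 4, 1) · λ_13 → (2, 4, 0, 4, 1)

These 13 weights hit 4 W_17-dot-orbits; sizes (2, 4, 4, 3):

[[1, 6], [2, 11, 12, 13], [3, 4, 8, 10], [5, 7, 9]]
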